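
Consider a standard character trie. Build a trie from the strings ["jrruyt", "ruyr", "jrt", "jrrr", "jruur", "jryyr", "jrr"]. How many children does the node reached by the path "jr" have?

4

Follow the path "jr" to its node, then look at its outgoing edges.
Distinct next characters after "jr": r, t, u, y.
That node has 4 child edges.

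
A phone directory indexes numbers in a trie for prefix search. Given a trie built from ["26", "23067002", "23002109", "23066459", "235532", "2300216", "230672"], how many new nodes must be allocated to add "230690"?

Walking "230690" from the root, the first 4 characters ("2306") follow existing edges; "9" is the first miss.
Each of the 2 remaining characters creates one node.

2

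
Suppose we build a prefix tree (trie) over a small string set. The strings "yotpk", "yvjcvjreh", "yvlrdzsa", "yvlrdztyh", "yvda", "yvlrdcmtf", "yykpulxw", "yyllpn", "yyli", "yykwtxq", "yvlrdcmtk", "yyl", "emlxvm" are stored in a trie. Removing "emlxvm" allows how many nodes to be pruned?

6

Walk "emlxvm" from the leaf back toward the root, removing each node that no remaining word uses.
No other word shares any prefix with "emlxvm", so all 6 of its nodes go.
Nodes removed: 6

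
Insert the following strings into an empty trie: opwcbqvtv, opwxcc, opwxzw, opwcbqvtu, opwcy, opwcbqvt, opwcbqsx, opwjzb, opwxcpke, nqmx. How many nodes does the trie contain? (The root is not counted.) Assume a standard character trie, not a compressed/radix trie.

Trie structure (* marks end of a word):
(root)
├─ n
│  └─ q
│     └─ m
│        └─ x *
└─ o
   └─ p
      └─ w
         ├─ c
         │  ├─ b
         │  │  └─ q
         │  │     ├─ s
         │  │     │  └─ x *
         │  │     └─ v
         │  │        └─ t *
         │  │           ├─ u *
         │  │           └─ v *
         │  └─ y *
         ├─ j
         │  └─ z
         │     └─ b *
         └─ x
            ├─ c
            │  ├─ c *
            │  └─ p
            │     └─ k
            │        └─ e *
            └─ z
               └─ w *
Counting every labelled node above: 28.

28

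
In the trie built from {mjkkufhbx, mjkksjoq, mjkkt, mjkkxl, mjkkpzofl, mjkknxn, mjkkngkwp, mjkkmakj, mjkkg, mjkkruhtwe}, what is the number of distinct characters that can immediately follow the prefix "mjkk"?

9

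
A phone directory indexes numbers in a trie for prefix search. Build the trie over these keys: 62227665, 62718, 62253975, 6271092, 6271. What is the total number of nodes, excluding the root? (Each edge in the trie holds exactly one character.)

Trie structure (* marks end of a word):
(root)
└─ 6
   └─ 2
      ├─ 2
      │  ├─ 2
      │  │  └─ 7
      │  │     └─ 6
      │  │        └─ 6
      │  │           └─ 5 *
      │  └─ 5
      │     └─ 3
      │        └─ 9
      │           └─ 7
      │              └─ 5 *
      └─ 7
         └─ 1 *
            ├─ 0
            │  └─ 9
            │     └─ 2 *
            └─ 8 *
Counting every labelled node above: 19.

19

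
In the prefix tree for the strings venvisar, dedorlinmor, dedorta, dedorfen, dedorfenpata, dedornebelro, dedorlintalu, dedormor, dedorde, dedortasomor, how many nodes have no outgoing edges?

A leaf is a node with no children — equivalently, the end of a word that is not a proper prefix of any other stored word.
Those words: "dedorde", "dedorfenpata", "dedorlinmor", "dedorlintalu", "dedormor", "dedornebelro", "dedortasomor", "venvisar"
Leaf count: 8

8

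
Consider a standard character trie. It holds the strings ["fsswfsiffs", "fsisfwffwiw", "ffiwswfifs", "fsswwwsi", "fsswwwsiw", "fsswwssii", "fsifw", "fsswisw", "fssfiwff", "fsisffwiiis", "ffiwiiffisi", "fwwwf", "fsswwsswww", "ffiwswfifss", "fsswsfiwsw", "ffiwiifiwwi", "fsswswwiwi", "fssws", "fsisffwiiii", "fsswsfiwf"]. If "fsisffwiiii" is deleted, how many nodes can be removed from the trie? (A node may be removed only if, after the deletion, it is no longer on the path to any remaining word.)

After clearing the end-marker at "fsisffwiiii", prune upward until reaching a node still needed by another word.
The suffix "i" (1 node) is used only by "fsisffwiiii"; the node for "fsisffwiii" still has the child "s", so pruning stops there.
Nodes removed: 1

1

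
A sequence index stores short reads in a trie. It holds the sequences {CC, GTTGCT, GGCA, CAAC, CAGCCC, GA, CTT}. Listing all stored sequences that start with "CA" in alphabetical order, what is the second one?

CAGCCC

Words with prefix "CA", in lexicographic order: "CAAC", "CAGCCC"
Position 2: CAGCCC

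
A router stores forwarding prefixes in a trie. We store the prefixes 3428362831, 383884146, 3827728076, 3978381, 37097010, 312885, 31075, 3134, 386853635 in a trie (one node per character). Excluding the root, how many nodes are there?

56

For each word, the new-node count is its length minus the longest prefix already in the trie:
  "3428362831" → 10 new (3, 4, 2, 8, 3, 6, 2, 8, 3, 1)
  "383884146" → prefix "3" already present; 8 new (8, 3, 8, 8, 4, 1, 4, 6)
  "3827728076" → prefix "38" already present; 8 new (2, 7, 7, 2, 8, 0, 7, 6)
  "3978381" → prefix "3" already present; 6 new (9, 7, 8, 3, 8, 1)
  "37097010" → prefix "3" already present; 7 new (7, 0, 9, 7, 0, 1, 0)
  "312885" → prefix "3" already present; 5 new (1, 2, 8, 8, 5)
  "31075" → prefix "31" already present; 3 new (0, 7, 5)
  "3134" → prefix "31" already present; 2 new (3, 4)
  "386853635" → prefix "38" already present; 7 new (6, 8, 5, 3, 6, 3, 5)
Total nodes = 10 + 8 + 8 + 6 + 7 + 5 + 3 + 2 + 7 = 56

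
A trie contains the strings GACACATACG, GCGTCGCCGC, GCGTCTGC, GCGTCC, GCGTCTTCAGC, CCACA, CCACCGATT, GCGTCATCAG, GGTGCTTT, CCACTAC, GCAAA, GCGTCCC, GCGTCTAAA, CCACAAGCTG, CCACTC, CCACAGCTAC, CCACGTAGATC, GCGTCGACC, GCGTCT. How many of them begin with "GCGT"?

Filter for entries beginning with "GCGT":
Words under "GCGT": GCGTCATCAG, GCGTCC, GCGTCCC, GCGTCGACC, GCGTCGCCGC, GCGTCT, GCGTCTAAA, GCGTCTGC, GCGTCTTCAGC
Count: 9

9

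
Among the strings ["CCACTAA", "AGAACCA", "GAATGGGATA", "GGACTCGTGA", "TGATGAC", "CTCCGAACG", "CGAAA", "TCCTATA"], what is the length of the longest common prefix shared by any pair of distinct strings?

1

Equivalently: take the maximum, over all pairs, of their longest common prefix length.
"CCACTAA" and "CGAAA" agree on "C" (1 characters) before diverging; nothing deeper is shared.
Longest shared-prefix length: 1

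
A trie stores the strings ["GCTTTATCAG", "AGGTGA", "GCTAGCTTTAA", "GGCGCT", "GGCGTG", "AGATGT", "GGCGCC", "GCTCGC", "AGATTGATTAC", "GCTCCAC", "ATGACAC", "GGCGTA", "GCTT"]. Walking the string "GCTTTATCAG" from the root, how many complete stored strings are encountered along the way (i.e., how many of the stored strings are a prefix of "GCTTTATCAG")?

2

Traverse "GCTTTATCAG" character by character; count nodes along the way that are marked as word ends.
Prefixes of the query that are stored words: "GCTT", "GCTTTATCAG"
Count: 2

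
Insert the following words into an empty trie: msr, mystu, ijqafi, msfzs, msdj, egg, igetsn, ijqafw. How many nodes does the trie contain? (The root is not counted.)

27

Insert word by word; a character creates a node only if that edge doesn't already exist:
  "msr" → 3 new (m, s, r)
  "mystu" → prefix "m" already present; 4 new (y, s, t, u)
  "ijqafi" → 6 new (i, j, q, a, f, i)
  "msfzs" → prefix "ms" already present; 3 new (f, z, s)
  "msdj" → prefix "ms" already present; 2 new (d, j)
  "egg" → 3 new (e, g, g)
  "igetsn" → prefix "i" already present; 5 new (g, e, t, s, n)
  "ijqafw" → prefix "ijqaf" already present; 1 new (w)
Total nodes = 3 + 4 + 6 + 3 + 2 + 3 + 5 + 1 = 27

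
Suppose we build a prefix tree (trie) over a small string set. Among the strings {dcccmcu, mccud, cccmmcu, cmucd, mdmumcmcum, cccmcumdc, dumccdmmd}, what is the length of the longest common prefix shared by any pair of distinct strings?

4

The deepest shared node is where two words last agree before diverging.
e.g. "cccmcumdc" and "cccmmcu" share the prefix "cccm" of length 4; no pair shares a longer one.
Longest shared-prefix length: 4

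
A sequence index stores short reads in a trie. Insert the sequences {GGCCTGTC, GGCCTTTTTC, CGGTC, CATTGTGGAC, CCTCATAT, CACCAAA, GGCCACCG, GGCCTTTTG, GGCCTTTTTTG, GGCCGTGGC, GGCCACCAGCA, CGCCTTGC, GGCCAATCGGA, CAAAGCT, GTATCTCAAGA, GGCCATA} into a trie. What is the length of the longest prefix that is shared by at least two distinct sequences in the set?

9

The deepest shared node is where two words last agree before diverging.
"GGCCTTTTTC" and "GGCCTTTTTTG" agree on "GGCCTTTTT" (9 characters) before diverging; nothing deeper is shared.
Longest shared-prefix length: 9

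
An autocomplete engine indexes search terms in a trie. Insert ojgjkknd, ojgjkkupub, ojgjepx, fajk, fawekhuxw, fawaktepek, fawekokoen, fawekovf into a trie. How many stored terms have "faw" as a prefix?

Traverse to the node for "faw", then collect every word in that subtree.
Words under "faw": fawaktepek, fawekhuxw, fawekokoen, fawekovf
Count: 4

4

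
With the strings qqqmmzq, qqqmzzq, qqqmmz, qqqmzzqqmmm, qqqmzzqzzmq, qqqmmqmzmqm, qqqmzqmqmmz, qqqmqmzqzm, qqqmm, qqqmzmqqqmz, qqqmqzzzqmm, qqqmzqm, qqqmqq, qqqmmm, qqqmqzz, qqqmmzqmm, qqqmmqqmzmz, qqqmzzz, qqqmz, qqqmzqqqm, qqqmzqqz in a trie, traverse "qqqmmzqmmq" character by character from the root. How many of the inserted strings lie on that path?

Check each prefix of "qqqmmzqmmq" against the stored set — each match is an end-marker on the path.
Prefixes of the query that are stored words: "qqqmm", "qqqmmz", "qqqmmzq", "qqqmmzqmm"
Count: 4

4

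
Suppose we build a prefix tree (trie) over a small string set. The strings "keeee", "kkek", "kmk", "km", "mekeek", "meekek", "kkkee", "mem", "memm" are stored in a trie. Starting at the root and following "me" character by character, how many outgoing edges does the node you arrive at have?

Walk "me" from the root, arriving at one node.
Characters that immediately follow "me" among the stored strings: {e, k, m}.
That node has 3 child edges.

3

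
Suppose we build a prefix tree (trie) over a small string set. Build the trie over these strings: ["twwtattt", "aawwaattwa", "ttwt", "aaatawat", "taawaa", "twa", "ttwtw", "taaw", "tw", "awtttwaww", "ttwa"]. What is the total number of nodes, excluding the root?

43

Count nodes per top-level branch (shared prefixes stored once):
  'a'-branch (aaatawat, aawwaattwa, awtttwaww): 24 nodes
  't'-branch (taaw, taawaa, ttwa, ttwt, ttwtw, tw, twa, twwtattt): 19 nodes
Sum: 43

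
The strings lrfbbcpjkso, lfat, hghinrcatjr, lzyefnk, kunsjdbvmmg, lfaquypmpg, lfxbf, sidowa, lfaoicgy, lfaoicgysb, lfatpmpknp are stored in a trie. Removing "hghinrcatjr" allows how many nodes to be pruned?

Walk "hghinrcatjr" from the leaf back toward the root, removing each node that no remaining word uses.
No other word shares any prefix with "hghinrcatjr", so all 11 of its nodes go.
Nodes removed: 11

11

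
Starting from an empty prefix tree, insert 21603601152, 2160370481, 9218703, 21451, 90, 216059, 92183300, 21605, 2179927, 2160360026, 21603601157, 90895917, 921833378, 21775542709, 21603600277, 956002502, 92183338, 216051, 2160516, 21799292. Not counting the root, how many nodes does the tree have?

74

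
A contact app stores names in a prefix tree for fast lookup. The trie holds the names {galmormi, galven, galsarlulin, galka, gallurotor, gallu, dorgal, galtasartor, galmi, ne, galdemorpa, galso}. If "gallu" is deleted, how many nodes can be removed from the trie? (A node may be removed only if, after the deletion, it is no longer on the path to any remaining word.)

A node on "gallu"'s path can go only if nothing else ends at it or branches off below it.
Every node on "gallu" is still needed (e.g. by "gallurotor"), so nothing is freed.
Nodes removed: 0

0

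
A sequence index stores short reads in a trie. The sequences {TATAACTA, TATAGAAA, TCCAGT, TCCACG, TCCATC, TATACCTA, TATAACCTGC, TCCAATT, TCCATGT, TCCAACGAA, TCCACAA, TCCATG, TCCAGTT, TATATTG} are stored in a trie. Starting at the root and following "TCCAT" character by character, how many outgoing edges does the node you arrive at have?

2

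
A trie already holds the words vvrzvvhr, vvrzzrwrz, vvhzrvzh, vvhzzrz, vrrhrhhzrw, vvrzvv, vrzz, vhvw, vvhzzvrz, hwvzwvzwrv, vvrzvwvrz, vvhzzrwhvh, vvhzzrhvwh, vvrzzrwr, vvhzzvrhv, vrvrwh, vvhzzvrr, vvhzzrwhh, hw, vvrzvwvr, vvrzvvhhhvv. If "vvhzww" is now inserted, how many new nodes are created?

2

"vvhz" is already a path in the trie; the remaining "ww" must be added.
Each of the 2 remaining characters creates one node.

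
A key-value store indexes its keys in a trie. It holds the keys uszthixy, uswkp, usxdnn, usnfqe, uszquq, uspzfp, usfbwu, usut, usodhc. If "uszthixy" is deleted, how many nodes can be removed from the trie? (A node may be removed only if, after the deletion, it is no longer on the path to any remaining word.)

5

A node on "uszthixy"'s path can go only if nothing else ends at it or branches off below it.
The suffix "thixy" (5 nodes) is used only by "uszthixy"; the node for "usz" still has the child "q", so pruning stops there.
Nodes removed: 5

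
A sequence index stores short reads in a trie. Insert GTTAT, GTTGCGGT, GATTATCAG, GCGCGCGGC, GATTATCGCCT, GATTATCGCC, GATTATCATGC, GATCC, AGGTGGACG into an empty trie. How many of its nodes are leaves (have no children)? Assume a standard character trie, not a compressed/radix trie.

Leaves are exactly the stored words that no other stored word extends.
Those words: "AGGTGGACG", "GATCC", "GATTATCAG", "GATTATCATGC", "GATTATCGCCT", "GCGCGCGGC", "GTTAT", "GTTGCGGT"
Leaf count: 8

8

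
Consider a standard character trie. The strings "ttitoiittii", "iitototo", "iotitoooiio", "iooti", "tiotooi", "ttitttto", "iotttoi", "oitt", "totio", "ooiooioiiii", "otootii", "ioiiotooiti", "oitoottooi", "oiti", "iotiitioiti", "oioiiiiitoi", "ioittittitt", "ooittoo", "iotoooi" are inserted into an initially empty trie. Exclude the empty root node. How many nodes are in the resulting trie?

119

Trace insertions, counting only characters that open a new branch:
  "ttitoiittii" → 11 new (t, t, i, t, o, i, i, t, t, i, i)
  "iitototo" → 8 new (i, i, t, o, t, o, t, o)
  "iotitoooiio" → prefix "i" already present; 10 new (o, t, i, t, o, o, o, i, i, o)
  "iooti" → prefix "io" already present; 3 new (o, t, i)
  "tiotooi" → prefix "t" already present; 6 new (i, o, t, o, o, i)
  "ttitttto" → prefix "ttit" already present; 4 new (t, t, t, o)
  "iotttoi" → prefix "iot" already present; 4 new (t, t, o, i)
  "oitt" → 4 new (o, i, t, t)
  "totio" → prefix "t" already present; 4 new (o, t, i, o)
  "ooiooioiiii" → prefix "o" already present; 10 new (o, i, o, o, i, o, i, i, i, i)
  "otootii" → prefix "o" already present; 6 new (t, o, o, t, i, i)
  "ioiiotooiti" → prefix "io" already present; 9 new (i, i, o, t, o, o, i, t, i)
  "oitoottooi" → prefix "oit" already present; 7 new (o, o, t, t, o, o, i)
  "oiti" → prefix "oit" already present; 1 new (i)
  "iotiitioiti" → prefix "ioti" already present; 7 new (i, t, i, o, i, t, i)
  "oioiiiiitoi" → prefix "oi" already present; 9 new (o, i, i, i, i, i, t, o, i)
  "ioittittitt" → prefix "ioi" already present; 8 new (t, t, i, t, t, i, t, t)
  "ooittoo" → prefix "ooi" already present; 4 new (t, t, o, o)
  "iotoooi" → prefix "iot" already present; 4 new (o, o, o, i)
Total nodes = 11 + 8 + 10 + 3 + 6 + 4 + 4 + 4 + 4 + 10 + 6 + 9 + 7 + 1 + 7 + 9 + 8 + 4 + 4 = 119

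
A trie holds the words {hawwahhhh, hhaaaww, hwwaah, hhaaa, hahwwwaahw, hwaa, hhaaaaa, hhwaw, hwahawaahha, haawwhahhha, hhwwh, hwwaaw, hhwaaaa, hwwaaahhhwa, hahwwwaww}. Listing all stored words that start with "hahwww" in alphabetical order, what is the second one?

hahwwwaww

Filter for "hahwww…" and sort: "hahwwwaahw", "hahwwwaww"
The 2nd is hahwwwaww.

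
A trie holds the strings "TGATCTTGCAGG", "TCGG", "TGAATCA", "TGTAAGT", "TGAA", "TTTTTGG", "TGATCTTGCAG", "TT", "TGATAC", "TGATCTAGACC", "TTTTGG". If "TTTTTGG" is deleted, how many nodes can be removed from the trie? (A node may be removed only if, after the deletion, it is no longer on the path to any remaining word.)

A node on "TTTTTGG"'s path can go only if nothing else ends at it or branches off below it.
The suffix "TGG" (3 nodes) is used only by "TTTTTGG"; the node for "TTTT" still has the child "G", so pruning stops there.
Nodes removed: 3

3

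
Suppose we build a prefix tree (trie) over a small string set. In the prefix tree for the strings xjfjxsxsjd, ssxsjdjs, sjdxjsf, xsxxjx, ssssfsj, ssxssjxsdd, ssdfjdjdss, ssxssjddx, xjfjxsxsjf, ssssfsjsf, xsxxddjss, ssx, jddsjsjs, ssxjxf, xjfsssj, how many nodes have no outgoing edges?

13

A leaf is a node with no children — equivalently, the end of a word that is not a proper prefix of any other stored word.
Those words: "jddsjsjs", "sjdxjsf", "ssdfjdjdss", "ssssfsjsf", "ssxjxf", "ssxsjdjs", "ssxssjddx", "ssxssjxsdd", "xjfjxsxsjd", "xjfjxsxsjf", "xjfsssj", "xsxxddjss", "xsxxjx"
Leaf count: 13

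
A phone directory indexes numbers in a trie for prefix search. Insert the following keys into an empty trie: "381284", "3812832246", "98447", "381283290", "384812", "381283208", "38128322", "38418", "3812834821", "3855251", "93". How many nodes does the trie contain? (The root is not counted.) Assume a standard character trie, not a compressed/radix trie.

36

Trace insertions, counting only characters that open a new branch:
  "381284" → 6 new (3, 8, 1, 2, 8, 4)
  "3812832246" → prefix "38128" already present; 5 new (3, 2, 2, 4, 6)
  "98447" → 5 new (9, 8, 4, 4, 7)
  "381283290" → prefix "3812832" already present; 2 new (9, 0)
  "384812" → prefix "38" already present; 4 new (4, 8, 1, 2)
  "381283208" → prefix "3812832" already present; 2 new (0, 8)
  "38128322" → prefix "38128322" already present; 0 new (none)
  "38418" → prefix "384" already present; 2 new (1, 8)
  "3812834821" → prefix "381283" already present; 4 new (4, 8, 2, 1)
  "3855251" → prefix "38" already present; 5 new (5, 5, 2, 5, 1)
  "93" → prefix "9" already present; 1 new (3)
Total nodes = 6 + 5 + 5 + 2 + 4 + 2 + 0 + 2 + 4 + 5 + 1 = 36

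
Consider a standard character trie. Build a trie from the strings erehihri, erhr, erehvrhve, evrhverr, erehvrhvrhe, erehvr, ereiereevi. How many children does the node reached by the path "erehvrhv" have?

2

Follow the path "erehvrhv" to its node, then look at its outgoing edges.
Distinct next characters after "erehvrhv": e, r.
That node has 2 child edges.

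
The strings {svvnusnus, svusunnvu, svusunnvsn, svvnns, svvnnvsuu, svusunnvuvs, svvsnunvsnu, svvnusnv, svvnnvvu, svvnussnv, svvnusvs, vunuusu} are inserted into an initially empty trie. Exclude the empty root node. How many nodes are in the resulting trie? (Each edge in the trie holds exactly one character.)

Insert word by word; a character creates a node only if that edge doesn't already exist:
  "svvnusnus" → 9 new (s, v, v, n, u, s, n, u, s)
  "svusunnvu" → prefix "sv" already present; 7 new (u, s, u, n, n, v, u)
  "svusunnvsn" → prefix "svusunnv" already present; 2 new (s, n)
  "svvnns" → prefix "svvn" already present; 2 new (n, s)
  "svvnnvsuu" → prefix "svvnn" already present; 4 new (v, s, u, u)
  "svusunnvuvs" → prefix "svusunnvu" already present; 2 new (v, s)
  "svvsnunvsnu" → prefix "svv" already present; 8 new (s, n, u, n, v, s, n, u)
  "svvnusnv" → prefix "svvnusn" already present; 1 new (v)
  "svvnnvvu" → prefix "svvnnv" already present; 2 new (v, u)
  "svvnussnv" → prefix "svvnus" already present; 3 new (s, n, v)
  "svvnusvs" → prefix "svvnus" already present; 2 new (v, s)
  "vunuusu" → 7 new (v, u, n, u, u, s, u)
Total nodes = 9 + 7 + 2 + 2 + 4 + 2 + 8 + 1 + 2 + 3 + 2 + 7 = 49

49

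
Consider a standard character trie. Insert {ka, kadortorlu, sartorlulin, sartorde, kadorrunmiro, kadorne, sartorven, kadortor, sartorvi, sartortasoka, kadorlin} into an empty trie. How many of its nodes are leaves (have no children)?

A leaf is a node with no children — equivalently, the end of a word that is not a proper prefix of any other stored word.
Those words: "kadorlin", "kadorne", "kadorrunmiro", "kadortorlu", "sartorde", "sartorlulin", "sartortasoka", "sartorven", "sartorvi"
Leaf count: 9

9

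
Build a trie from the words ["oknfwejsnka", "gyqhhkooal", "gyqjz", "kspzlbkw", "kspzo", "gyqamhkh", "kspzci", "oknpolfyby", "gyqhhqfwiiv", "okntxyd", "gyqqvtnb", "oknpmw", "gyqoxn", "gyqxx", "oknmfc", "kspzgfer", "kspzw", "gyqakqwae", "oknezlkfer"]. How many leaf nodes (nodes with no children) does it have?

19

Leaves are exactly the stored words that no other stored word extends.
Those words: "gyqakqwae", "gyqamhkh", "gyqhhkooal", "gyqhhqfwiiv", "gyqjz", "gyqoxn", "gyqqvtnb", "gyqxx", "kspzci", "kspzgfer", "kspzlbkw", "kspzo", "kspzw", "oknezlkfer", "oknfwejsnka", "oknmfc", "oknpmw", "oknpolfyby", "okntxyd"
Leaf count: 19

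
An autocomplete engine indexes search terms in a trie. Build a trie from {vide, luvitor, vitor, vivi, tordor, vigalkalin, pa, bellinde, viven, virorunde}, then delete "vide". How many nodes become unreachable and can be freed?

2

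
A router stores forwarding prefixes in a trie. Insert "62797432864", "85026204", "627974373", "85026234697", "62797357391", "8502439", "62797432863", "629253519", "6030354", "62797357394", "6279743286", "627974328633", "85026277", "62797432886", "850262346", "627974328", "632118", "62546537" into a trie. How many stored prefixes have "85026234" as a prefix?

Filter for entries beginning with "85026234":
Matches: "850262346", "85026234697"
Count: 2

2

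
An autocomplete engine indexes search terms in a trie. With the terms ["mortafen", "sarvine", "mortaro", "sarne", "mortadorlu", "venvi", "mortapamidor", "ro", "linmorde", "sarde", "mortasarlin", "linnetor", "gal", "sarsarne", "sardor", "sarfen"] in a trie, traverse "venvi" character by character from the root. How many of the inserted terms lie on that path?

1

Walk "venvi" from the root; an end-of-word marker is hit whenever a stored word is a prefix of "venvi".
Prefixes of the query that are stored words: "venvi"
Count: 1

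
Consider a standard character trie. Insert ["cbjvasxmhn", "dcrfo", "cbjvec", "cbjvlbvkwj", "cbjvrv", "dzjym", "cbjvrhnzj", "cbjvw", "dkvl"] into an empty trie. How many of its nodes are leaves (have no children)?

9

Leaves are exactly the stored words that no other stored word extends.
Those words: "cbjvasxmhn", "cbjvec", "cbjvlbvkwj", "cbjvrhnzj", "cbjvrv", "cbjvw", "dcrfo", "dkvl", "dzjym"
Leaf count: 9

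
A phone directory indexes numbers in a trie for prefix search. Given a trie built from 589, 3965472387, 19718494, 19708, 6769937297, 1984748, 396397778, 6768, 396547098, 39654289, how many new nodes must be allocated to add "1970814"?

"19708" is already a path in the trie; the remaining "14" must be added.
Each of the 2 remaining characters creates one node.

2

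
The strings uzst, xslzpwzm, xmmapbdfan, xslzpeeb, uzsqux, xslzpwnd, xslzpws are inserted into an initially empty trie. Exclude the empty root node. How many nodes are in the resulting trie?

30

Trace insertions, counting only characters that open a new branch:
  "uzst" → 4 new (u, z, s, t)
  "xslzpwzm" → 8 new (x, s, l, z, p, w, z, m)
  "xmmapbdfan" → prefix "x" already present; 9 new (m, m, a, p, b, d, f, a, n)
  "xslzpeeb" → prefix "xslzp" already present; 3 new (e, e, b)
  "uzsqux" → prefix "uzs" already present; 3 new (q, u, x)
  "xslzpwnd" → prefix "xslzpw" already present; 2 new (n, d)
  "xslzpws" → prefix "xslzpw" already present; 1 new (s)
Total nodes = 4 + 8 + 9 + 3 + 3 + 2 + 1 = 30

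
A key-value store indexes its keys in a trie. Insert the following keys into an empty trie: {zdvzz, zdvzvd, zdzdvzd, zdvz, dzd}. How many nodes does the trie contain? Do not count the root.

Trie structure (* marks end of a word):
(root)
├─ d
│  └─ z
│     └─ d *
└─ z
   └─ d
      ├─ v
      │  └─ z *
      │     ├─ v
      │     │  └─ d *
      │     └─ z *
      └─ z
         └─ d
            └─ v
               └─ z
                  └─ d *
Counting every labelled node above: 15.

15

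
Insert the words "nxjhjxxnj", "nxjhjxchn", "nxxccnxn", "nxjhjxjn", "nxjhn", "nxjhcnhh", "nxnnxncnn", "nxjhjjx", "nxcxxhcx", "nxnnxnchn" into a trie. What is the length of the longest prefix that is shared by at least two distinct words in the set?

The deepest shared node is where two words last agree before diverging.
"nxnnxnchn" and "nxnnxncnn" agree on "nxnnxnc" (7 characters) before diverging; nothing deeper is shared.
Longest shared-prefix length: 7

7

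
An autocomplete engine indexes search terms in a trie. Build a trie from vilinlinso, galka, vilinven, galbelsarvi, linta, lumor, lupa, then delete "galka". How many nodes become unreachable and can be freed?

2

After clearing the end-marker at "galka", prune upward until reaching a node still needed by another word.
The suffix "ka" (2 nodes) is used only by "galka"; the node for "gal" still has the child "b", so pruning stops there.
Nodes removed: 2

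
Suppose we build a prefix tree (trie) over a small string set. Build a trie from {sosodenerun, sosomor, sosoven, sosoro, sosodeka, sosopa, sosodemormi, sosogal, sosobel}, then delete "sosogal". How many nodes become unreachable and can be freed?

A node on "sosogal"'s path can go only if nothing else ends at it or branches off below it.
The suffix "gal" (3 nodes) is used only by "sosogal"; the node for "soso" still has the child "d", so pruning stops there.
Nodes removed: 3

3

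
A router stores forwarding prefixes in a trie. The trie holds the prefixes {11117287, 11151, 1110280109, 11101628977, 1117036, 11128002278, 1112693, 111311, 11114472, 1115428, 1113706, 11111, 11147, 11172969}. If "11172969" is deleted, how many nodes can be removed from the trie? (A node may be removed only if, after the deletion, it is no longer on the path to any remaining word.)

4

A node on "11172969"'s path can go only if nothing else ends at it or branches off below it.
The suffix "2969" (4 nodes) is used only by "11172969"; the node for "1117" still has the child "0", so pruning stops there.
Nodes removed: 4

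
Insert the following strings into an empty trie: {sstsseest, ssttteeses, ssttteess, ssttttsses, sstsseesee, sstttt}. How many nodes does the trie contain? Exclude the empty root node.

Count nodes per top-level branch (shared prefixes stored once):
  's'-branch (sstsseesee, sstsseest, ssttteeses, ssttteess, sstttt, ssttttsses): 24 nodes
Sum: 24

24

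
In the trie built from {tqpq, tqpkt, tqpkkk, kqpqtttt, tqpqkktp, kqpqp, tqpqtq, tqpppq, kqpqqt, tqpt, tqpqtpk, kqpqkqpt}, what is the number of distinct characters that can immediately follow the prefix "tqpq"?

Walk "tqpq" from the root, arriving at one node.
Distinct next characters after "tqpq": k, t.
That node has 2 child edges.

2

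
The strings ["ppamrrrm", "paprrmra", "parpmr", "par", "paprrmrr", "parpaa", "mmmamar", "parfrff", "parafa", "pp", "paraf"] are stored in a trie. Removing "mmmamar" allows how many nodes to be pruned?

A node on "mmmamar"'s path can go only if nothing else ends at it or branches off below it.
No other word shares any prefix with "mmmamar", so all 7 of its nodes go.
Nodes removed: 7

7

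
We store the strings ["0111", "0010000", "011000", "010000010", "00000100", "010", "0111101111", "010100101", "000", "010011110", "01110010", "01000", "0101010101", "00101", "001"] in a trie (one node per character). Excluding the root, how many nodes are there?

Insert word by word; a character creates a node only if that edge doesn't already exist:
  "0111" → 4 new (0, 1, 1, 1)
  "0010000" → prefix "0" already present; 6 new (0, 1, 0, 0, 0, 0)
  "011000" → prefix "011" already present; 3 new (0, 0, 0)
  "010000010" → prefix "01" already present; 7 new (0, 0, 0, 0, 0, 1, 0)
  "00000100" → prefix "00" already present; 6 new (0, 0, 0, 1, 0, 0)
  "010" → prefix "010" already present; 0 new (none)
  "0111101111" → prefix "0111" already present; 6 new (1, 0, 1, 1, 1, 1)
  "010100101" → prefix "010" already present; 6 new (1, 0, 0, 1, 0, 1)
  "000" → prefix "000" already present; 0 new (none)
  "010011110" → prefix "0100" already present; 5 new (1, 1, 1, 1, 0)
  "01110010" → prefix "0111" already present; 4 new (0, 0, 1, 0)
  "01000" → prefix "01000" already present; 0 new (none)
  "0101010101" → prefix "01010" already present; 5 new (1, 0, 1, 0, 1)
  "00101" → prefix "0010" already present; 1 new (1)
  "001" → prefix "001" already present; 0 new (none)
Total nodes = 4 + 6 + 3 + 7 + 6 + 0 + 6 + 6 + 0 + 5 + 4 + 0 + 5 + 1 + 0 = 53

53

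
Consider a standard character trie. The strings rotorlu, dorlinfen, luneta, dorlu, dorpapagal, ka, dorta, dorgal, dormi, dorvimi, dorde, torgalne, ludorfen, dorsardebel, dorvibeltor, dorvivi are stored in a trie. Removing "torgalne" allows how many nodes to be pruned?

8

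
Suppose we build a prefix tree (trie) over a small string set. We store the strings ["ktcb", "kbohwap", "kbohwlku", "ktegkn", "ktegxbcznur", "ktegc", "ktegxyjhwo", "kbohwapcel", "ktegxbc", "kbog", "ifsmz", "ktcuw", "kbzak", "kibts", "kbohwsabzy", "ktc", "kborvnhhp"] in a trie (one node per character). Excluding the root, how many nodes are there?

59

Insert word by word; a character creates a node only if that edge doesn't already exist:
  "ktcb" → 4 new (k, t, c, b)
  "kbohwap" → prefix "k" already present; 6 new (b, o, h, w, a, p)
  "kbohwlku" → prefix "kbohw" already present; 3 new (l, k, u)
  "ktegkn" → prefix "kt" already present; 4 new (e, g, k, n)
  "ktegxbcznur" → prefix "kteg" already present; 7 new (x, b, c, z, n, u, r)
  "ktegc" → prefix "kteg" already present; 1 new (c)
  "ktegxyjhwo" → prefix "ktegx" already present; 5 new (y, j, h, w, o)
  "kbohwapcel" → prefix "kbohwap" already present; 3 new (c, e, l)
  "ktegxbc" → prefix "ktegxbc" already present; 0 new (none)
  "kbog" → prefix "kbo" already present; 1 new (g)
  "ifsmz" → 5 new (i, f, s, m, z)
  "ktcuw" → prefix "ktc" already present; 2 new (u, w)
  "kbzak" → prefix "kb" already present; 3 new (z, a, k)
  "kibts" → prefix "k" already present; 4 new (i, b, t, s)
  "kbohwsabzy" → prefix "kbohw" already present; 5 new (s, a, b, z, y)
  "ktc" → prefix "ktc" already present; 0 new (none)
  "kborvnhhp" → prefix "kbo" already present; 6 new (r, v, n, h, h, p)
Total nodes = 4 + 6 + 3 + 4 + 7 + 1 + 5 + 3 + 0 + 1 + 5 + 2 + 3 + 4 + 5 + 0 + 6 = 59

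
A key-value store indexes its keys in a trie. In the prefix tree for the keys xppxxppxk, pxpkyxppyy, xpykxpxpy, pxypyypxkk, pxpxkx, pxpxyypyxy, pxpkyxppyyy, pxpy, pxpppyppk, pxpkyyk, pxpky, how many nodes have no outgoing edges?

Leaves are exactly the stored words that no other stored word extends.
Those words: "pxpkyxppyyy", "pxpkyyk", "pxpppyppk", "pxpxkx", "pxpxyypyxy", "pxpy", "pxypyypxkk", "xppxxppxk", "xpykxpxpy"
Leaf count: 9

9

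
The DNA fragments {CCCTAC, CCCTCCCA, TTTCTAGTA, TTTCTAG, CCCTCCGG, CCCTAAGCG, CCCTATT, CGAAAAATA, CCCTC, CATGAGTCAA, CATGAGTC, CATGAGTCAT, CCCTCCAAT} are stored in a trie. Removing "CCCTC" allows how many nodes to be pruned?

Walk "CCCTC" from the leaf back toward the root, removing each node that no remaining word uses.
Every node on "CCCTC" is still needed (e.g. by "CCCTCCCA"), so nothing is freed.
Nodes removed: 0

0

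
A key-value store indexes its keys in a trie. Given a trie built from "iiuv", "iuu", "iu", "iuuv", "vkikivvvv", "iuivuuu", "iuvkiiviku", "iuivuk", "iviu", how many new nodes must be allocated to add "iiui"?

1

The longest prefix of "iiui" already in the trie is "iiu" (length 3).
So 4 − 3 = 1 new nodes.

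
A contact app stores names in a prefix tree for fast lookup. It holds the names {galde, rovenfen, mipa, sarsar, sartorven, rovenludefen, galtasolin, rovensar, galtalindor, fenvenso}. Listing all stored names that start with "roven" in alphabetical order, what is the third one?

Filter for "roven…" and sort: "rovenfen", "rovenludefen", "rovensar"
Position 3: rovensar

rovensar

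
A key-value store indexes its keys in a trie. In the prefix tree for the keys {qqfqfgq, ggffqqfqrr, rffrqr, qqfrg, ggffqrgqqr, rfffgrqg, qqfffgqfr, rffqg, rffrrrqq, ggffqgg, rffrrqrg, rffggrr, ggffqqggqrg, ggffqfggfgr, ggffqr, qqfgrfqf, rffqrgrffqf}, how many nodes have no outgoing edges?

Leaves are exactly the stored words that no other stored word extends.
Those words: "ggffqfggfgr", "ggffqgg", "ggffqqfqrr", "ggffqqggqrg", "ggffqrgqqr", "qqfffgqfr", "qqfgrfqf", "qqfqfgq", "qqfrg", "rfffgrqg", "rffggrr", "rffqg", "rffqrgrffqf", "rffrqr", "rffrrqrg", "rffrrrqq"
Leaf count: 16

16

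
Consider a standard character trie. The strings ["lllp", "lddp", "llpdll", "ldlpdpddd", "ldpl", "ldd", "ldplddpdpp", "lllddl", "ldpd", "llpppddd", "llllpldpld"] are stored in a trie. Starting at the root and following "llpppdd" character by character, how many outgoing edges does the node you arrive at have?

Walk "llpppdd" from the root, arriving at one node.
Characters that immediately follow "llpppdd" among the stored strings: {d}.
That node has 1 child edge.

1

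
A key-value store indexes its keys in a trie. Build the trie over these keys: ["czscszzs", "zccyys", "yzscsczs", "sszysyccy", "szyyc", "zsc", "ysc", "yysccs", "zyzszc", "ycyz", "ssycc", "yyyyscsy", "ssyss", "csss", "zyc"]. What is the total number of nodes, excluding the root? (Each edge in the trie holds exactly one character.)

For each word, the new-node count is its length minus the longest prefix already in the trie:
  "czscszzs" → 8 new (c, z, s, c, s, z, z, s)
  "zccyys" → 6 new (z, c, c, y, y, s)
  "yzscsczs" → 8 new (y, z, s, c, s, c, z, s)
  "sszysyccy" → 9 new (s, s, z, y, s, y, c, c, y)
  "szyyc" → prefix "s" already present; 4 new (z, y, y, c)
  "zsc" → prefix "z" already present; 2 new (s, c)
  "ysc" → prefix "y" already present; 2 new (s, c)
  "yysccs" → prefix "y" already present; 5 new (y, s, c, c, s)
  "zyzszc" → prefix "z" already present; 5 new (y, z, s, z, c)
  "ycyz" → prefix "y" already present; 3 new (c, y, z)
  "ssycc" → prefix "ss" already present; 3 new (y, c, c)
  "yyyyscsy" → prefix "yy" already present; 6 new (y, y, s, c, s, y)
  "ssyss" → prefix "ssy" already present; 2 new (s, s)
  "csss" → prefix "c" already present; 3 new (s, s, s)
  "zyc" → prefix "zy" already present; 1 new (c)
Total nodes = 8 + 6 + 8 + 9 + 4 + 2 + 2 + 5 + 5 + 3 + 3 + 6 + 2 + 3 + 1 = 67

67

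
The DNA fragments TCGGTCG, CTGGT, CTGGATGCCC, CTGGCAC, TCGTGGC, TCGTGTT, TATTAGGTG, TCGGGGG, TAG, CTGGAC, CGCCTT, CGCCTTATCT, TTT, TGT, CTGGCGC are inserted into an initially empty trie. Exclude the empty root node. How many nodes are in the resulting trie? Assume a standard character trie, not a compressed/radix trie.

Insert word by word; a character creates a node only if that edge doesn't already exist:
  "TCGGTCG" → 7 new (T, C, G, G, T, C, G)
  "CTGGT" → 5 new (C, T, G, G, T)
  "CTGGATGCCC" → prefix "CTGG" already present; 6 new (A, T, G, C, C, C)
  "CTGGCAC" → prefix "CTGG" already present; 3 new (C, A, C)
  "TCGTGGC" → prefix "TCG" already present; 4 new (T, G, G, C)
  "TCGTGTT" → prefix "TCGTG" already present; 2 new (T, T)
  "TATTAGGTG" → prefix "T" already present; 8 new (A, T, T, A, G, G, T, G)
  "TCGGGGG" → prefix "TCGG" already present; 3 new (G, G, G)
  "TAG" → prefix "TA" already present; 1 new (G)
  "CTGGAC" → prefix "CTGGA" already present; 1 new (C)
  "CGCCTT" → prefix "C" already present; 5 new (G, C, C, T, T)
  "CGCCTTATCT" → prefix "CGCCTT" already present; 4 new (A, T, C, T)
  "TTT" → prefix "T" already present; 2 new (T, T)
  "TGT" → prefix "T" already present; 2 new (G, T)
  "CTGGCGC" → prefix "CTGGC" already present; 2 new (G, C)
Total nodes = 7 + 5 + 6 + 3 + 4 + 2 + 8 + 3 + 1 + 1 + 5 + 4 + 2 + 2 + 2 = 55

55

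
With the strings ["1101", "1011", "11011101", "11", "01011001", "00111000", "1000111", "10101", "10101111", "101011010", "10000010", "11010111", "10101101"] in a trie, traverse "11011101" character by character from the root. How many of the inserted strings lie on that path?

Walk "11011101" from the root; an end-of-word marker is hit whenever a stored word is a prefix of "11011101".
Prefixes of the query that are stored words: "11", "1101", "11011101"
Count: 3

3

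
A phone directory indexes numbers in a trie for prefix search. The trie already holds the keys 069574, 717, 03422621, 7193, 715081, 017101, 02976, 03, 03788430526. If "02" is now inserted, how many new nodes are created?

0

Every character of "02" already lies on an existing path (it is a prefix of some stored word).
No new nodes are needed: 0.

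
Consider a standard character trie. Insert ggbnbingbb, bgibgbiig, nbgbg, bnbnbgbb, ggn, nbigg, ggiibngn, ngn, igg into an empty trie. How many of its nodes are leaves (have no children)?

9

A leaf is a node with no children — equivalently, the end of a word that is not a proper prefix of any other stored word.
Those words: "bgibgbiig", "bnbnbgbb", "ggbnbingbb", "ggiibngn", "ggn", "igg", "nbgbg", "nbigg", "ngn"
Leaf count: 9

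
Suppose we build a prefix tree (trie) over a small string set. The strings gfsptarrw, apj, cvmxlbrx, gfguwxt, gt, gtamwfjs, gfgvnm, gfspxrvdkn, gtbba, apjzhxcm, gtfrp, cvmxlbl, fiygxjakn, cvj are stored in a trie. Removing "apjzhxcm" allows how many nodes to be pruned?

5

Walk "apjzhxcm" from the leaf back toward the root, removing each node that no remaining word uses.
The suffix "zhxcm" (5 nodes) is used only by "apjzhxcm"; "apj" is itself a stored word, so pruning stops there.
Nodes removed: 5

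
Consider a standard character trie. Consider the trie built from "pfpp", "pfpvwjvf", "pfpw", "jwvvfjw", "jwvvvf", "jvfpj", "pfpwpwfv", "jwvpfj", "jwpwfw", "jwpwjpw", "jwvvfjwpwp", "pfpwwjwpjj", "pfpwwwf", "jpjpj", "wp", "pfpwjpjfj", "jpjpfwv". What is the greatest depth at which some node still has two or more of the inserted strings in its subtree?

7

The deepest shared node is where two words last agree before diverging.
"jwvvfjw" and "jwvvfjwpwp" agree on "jwvvfjw" (7 characters) before diverging; nothing deeper is shared.
Longest shared-prefix length: 7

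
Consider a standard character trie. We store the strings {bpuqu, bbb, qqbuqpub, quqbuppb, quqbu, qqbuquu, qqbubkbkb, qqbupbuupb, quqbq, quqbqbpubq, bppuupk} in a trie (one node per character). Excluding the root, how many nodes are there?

For each word, the new-node count is its length minus the longest prefix already in the trie:
  "bpuqu" → 5 new (b, p, u, q, u)
  "bbb" → prefix "b" already present; 2 new (b, b)
  "qqbuqpub" → 8 new (q, q, b, u, q, p, u, b)
  "quqbuppb" → prefix "q" already present; 7 new (u, q, b, u, p, p, b)
  "quqbu" → prefix "quqbu" already present; 0 new (none)
  "qqbuquu" → prefix "qqbuq" already present; 2 new (u, u)
  "qqbubkbkb" → prefix "qqbu" already present; 5 new (b, k, b, k, b)
  "qqbupbuupb" → prefix "qqbu" already present; 6 new (p, b, u, u, p, b)
  "quqbq" → prefix "quqb" already present; 1 new (q)
  "quqbqbpubq" → prefix "quqbq" already present; 5 new (b, p, u, b, q)
  "bppuupk" → prefix "bp" already present; 5 new (p, u, u, p, k)
Total nodes = 5 + 2 + 8 + 7 + 0 + 2 + 5 + 6 + 1 + 5 + 5 = 46

46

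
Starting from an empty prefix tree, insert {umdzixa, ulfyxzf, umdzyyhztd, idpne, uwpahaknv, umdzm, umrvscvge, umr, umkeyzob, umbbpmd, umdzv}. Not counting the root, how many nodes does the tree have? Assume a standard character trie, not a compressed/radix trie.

Count nodes per top-level branch (shared prefixes stored once):
  'i'-branch (idpne): 5 nodes
  'u'-branch (ulfyxzf, umbbpmd, umdzixa, umdzm, umdzv, umdzyyhztd, umkeyzob, umr, umrvscvge, uwpahaknv): 47 nodes
Sum: 52

52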